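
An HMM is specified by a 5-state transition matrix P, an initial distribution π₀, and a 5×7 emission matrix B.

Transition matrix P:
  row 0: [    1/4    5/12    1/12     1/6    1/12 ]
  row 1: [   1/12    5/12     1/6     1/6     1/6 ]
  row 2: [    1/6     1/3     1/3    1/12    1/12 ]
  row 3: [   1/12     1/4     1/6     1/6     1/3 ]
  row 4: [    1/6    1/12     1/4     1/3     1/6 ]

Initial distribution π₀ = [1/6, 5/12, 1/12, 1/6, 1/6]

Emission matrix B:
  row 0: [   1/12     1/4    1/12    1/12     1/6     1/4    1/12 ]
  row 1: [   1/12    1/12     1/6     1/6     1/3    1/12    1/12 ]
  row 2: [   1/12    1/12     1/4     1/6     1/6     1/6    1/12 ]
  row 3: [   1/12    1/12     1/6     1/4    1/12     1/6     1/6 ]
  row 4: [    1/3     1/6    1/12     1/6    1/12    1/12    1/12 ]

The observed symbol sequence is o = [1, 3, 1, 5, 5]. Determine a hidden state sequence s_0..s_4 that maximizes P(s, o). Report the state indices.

path = [4, 3, 4, 0, 0]

t=0: δ = [4.167e-02, 3.472e-02, 6.944e-03, 1.389e-02, 2.778e-02]  (obs o_0=1)
t=1: δ = [8.681e-04, 2.894e-03, 1.157e-03, 2.315e-03, 9.645e-04]  ψ = [0, 0, 4, 4, 1]  (obs o_1=3)
t=2: δ = [6.028e-05, 1.005e-04, 4.019e-05, 4.019e-05, 1.286e-04]  ψ = [1, 1, 1, 1, 3]  (obs o_2=1)
t=3: δ = [5.358e-06, 3.489e-06, 5.358e-06, 7.144e-06, 1.786e-06]  ψ = [4, 1, 4, 4, 4]  (obs o_3=5)
t=4: δ = [3.349e-07, 1.861e-07, 2.977e-07, 1.985e-07, 1.985e-07]  ψ = [0, 0, 2, 3, 3]  (obs o_4=5)
backtrack: best end state = 0; path = [4, 3, 4, 0, 0]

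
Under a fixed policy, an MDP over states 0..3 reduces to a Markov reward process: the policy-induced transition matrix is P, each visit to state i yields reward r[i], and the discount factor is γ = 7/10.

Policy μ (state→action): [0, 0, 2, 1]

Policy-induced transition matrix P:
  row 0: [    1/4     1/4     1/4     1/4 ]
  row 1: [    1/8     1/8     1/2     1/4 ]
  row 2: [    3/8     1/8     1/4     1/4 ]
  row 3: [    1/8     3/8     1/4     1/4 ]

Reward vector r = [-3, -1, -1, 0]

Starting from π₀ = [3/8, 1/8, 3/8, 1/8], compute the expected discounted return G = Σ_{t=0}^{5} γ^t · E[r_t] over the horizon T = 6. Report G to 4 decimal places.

t=0: π = [0.3750, 0.1250, 0.3750, 0.1250], E[r] = -1.6250, γ^t·E[r] = -1.625000, running G = -1.625000
t=1: π = [0.2656, 0.2031, 0.2813, 0.2500], E[r] = -1.2813, γ^t·E[r] = -0.896875, running G = -2.521875
t=2: π = [0.2285, 0.2207, 0.3008, 0.2500], E[r] = -1.2070, γ^t·E[r] = -0.591445, running G = -3.113320
t=3: π = [0.2288, 0.2161, 0.3052, 0.2500], E[r] = -1.2075, γ^t·E[r] = -0.414179, running G = -3.527500
t=4: π = [0.2299, 0.2161, 0.3040, 0.2500], E[r] = -1.2098, γ^t·E[r] = -0.290468, running G = -3.817967
t=5: π = [0.2297, 0.2162, 0.3040, 0.2500], E[r] = -1.2095, γ^t·E[r] = -0.203277, running G = -4.021245

G = -4.0212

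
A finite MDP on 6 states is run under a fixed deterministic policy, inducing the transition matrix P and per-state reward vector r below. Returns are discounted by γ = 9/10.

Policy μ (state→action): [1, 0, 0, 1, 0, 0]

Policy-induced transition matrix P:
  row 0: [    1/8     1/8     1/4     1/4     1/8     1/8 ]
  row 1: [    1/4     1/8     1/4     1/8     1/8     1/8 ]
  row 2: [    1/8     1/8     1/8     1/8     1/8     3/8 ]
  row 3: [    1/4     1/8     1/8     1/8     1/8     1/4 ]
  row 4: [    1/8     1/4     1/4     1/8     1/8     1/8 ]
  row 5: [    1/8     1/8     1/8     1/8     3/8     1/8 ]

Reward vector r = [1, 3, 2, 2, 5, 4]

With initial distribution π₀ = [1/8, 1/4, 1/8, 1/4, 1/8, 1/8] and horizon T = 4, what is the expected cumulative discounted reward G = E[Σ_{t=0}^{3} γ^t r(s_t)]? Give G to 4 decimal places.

t=0: π = [0.1250, 0.2500, 0.1250, 0.2500, 0.1250, 0.1250], E[r] = 2.7500, γ^t·E[r] = 2.750000, running G = 2.750000
t=1: π = [0.1875, 0.1406, 0.1875, 0.1406, 0.1563, 0.1875], E[r] = 2.7969, γ^t·E[r] = 2.517188, running G = 5.267188
t=2: π = [0.1602, 0.1445, 0.1855, 0.1484, 0.1719, 0.1895], E[r] = 2.8789, γ^t·E[r] = 2.331914, running G = 7.599102
t=3: π = [0.1616, 0.1465, 0.1846, 0.1450, 0.1724, 0.1899], E[r] = 2.8818, γ^t·E[r] = 2.100858, running G = 9.699960

G = 9.7000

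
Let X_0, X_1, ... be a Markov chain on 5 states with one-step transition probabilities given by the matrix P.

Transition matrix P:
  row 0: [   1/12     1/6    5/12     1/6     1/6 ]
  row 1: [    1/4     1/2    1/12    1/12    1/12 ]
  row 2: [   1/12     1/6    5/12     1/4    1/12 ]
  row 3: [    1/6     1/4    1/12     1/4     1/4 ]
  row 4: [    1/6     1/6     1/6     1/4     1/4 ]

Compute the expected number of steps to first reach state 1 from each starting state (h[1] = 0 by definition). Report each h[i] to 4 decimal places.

h = [5.3937, 0.0000, 5.3565, 4.9138, 5.3602]

First-step conditioning: h[1] = 0; for i ≠ 1, h[i] = 1 + Σ_k P[i][k]·h[k].
  h[0] = 1 + 1/12·h[0] + 5/12·h[2] + 1/6·h[3] + 1/6·h[4]
  h[2] = 1 + 1/12·h[0] + 5/12·h[2] + 1/4·h[3] + 1/12·h[4]
  h[3] = 1 + 1/6·h[0] + 1/12·h[2] + 1/4·h[3] + 1/4·h[4]
  h[4] = 1 + 1/6·h[0] + 1/6·h[2] + 1/4·h[3] + 1/4·h[4]
Solving the 4×4 linear system over states ≠ 1 gives exactly h = [8700/1613, 0, 8640/1613, 7926/1613, 8646/1613] (h[1] = 0 is the target).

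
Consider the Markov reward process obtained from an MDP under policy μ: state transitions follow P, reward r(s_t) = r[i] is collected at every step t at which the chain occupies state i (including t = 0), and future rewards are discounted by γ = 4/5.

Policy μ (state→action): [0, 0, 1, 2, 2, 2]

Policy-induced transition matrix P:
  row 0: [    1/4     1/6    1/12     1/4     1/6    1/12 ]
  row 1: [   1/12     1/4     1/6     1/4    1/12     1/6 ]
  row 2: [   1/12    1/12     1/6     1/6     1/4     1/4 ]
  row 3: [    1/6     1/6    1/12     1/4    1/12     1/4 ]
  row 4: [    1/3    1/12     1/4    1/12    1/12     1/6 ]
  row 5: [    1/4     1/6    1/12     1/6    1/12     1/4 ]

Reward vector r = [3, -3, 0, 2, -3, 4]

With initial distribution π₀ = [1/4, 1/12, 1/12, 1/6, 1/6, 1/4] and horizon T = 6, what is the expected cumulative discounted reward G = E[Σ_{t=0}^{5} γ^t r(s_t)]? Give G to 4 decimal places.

G = 3.8738

t=0: π = [0.2500, 0.0833, 0.0833, 0.1667, 0.1667, 0.2500], E[r] = 1.3333, γ^t·E[r] = 1.333333, running G = 1.333333
t=1: π = [0.2222, 0.1528, 0.1250, 0.1944, 0.1181, 0.1875], E[r] = 0.9931, γ^t·E[r] = 0.794444, running G = 2.127778
t=2: π = [0.1973, 0.1591, 0.1262, 0.2043, 0.1227, 0.1904], E[r] = 0.9167, γ^t·E[r] = 0.586667, running G = 2.714444
t=3: π = [0.1957, 0.1592, 0.1276, 0.2032, 0.1208, 0.1936], E[r] = 0.9278, γ^t·E[r] = 0.475037, running G = 3.189481
t=4: π = [0.1953, 0.1592, 0.1274, 0.2031, 0.1209, 0.1941], E[r] = 0.9281, γ^t·E[r] = 0.380138, running G = 3.569620
t=5: π = [0.1954, 0.1592, 0.1274, 0.2031, 0.1208, 0.1941], E[r] = 0.9284, γ^t·E[r] = 0.304222, running G = 3.873842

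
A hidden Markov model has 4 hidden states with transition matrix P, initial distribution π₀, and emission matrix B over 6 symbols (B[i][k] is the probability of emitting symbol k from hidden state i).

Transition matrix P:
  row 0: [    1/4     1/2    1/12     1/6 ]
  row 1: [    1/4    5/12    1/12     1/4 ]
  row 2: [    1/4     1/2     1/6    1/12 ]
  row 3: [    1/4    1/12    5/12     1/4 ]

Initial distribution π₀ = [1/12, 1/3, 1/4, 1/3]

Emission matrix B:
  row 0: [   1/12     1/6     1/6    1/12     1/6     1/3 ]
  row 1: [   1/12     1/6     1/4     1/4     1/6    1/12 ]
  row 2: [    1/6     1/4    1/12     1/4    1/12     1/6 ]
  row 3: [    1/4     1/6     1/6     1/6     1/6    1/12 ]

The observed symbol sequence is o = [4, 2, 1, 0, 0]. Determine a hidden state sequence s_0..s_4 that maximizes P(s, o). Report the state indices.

t=0: δ = [1.389e-02, 5.556e-02, 2.083e-02, 5.556e-02]  (obs o_0=4)
t=1: δ = [2.315e-03, 5.787e-03, 1.929e-03, 2.315e-03]  ψ = [1, 1, 3, 1]  (obs o_1=2)
t=2: δ = [2.411e-04, 4.019e-04, 2.411e-04, 2.411e-04]  ψ = [1, 1, 3, 1]  (obs o_2=1)
t=3: δ = [8.372e-06, 1.395e-05, 1.674e-05, 2.512e-05]  ψ = [1, 1, 3, 1]  (obs o_3=0)
t=4: δ = [5.233e-07, 6.977e-07, 1.744e-06, 1.570e-06]  ψ = [3, 2, 3, 3]  (obs o_4=0)
backtrack: best end state = 2; path = [1, 1, 1, 3, 2]

path = [1, 1, 1, 3, 2]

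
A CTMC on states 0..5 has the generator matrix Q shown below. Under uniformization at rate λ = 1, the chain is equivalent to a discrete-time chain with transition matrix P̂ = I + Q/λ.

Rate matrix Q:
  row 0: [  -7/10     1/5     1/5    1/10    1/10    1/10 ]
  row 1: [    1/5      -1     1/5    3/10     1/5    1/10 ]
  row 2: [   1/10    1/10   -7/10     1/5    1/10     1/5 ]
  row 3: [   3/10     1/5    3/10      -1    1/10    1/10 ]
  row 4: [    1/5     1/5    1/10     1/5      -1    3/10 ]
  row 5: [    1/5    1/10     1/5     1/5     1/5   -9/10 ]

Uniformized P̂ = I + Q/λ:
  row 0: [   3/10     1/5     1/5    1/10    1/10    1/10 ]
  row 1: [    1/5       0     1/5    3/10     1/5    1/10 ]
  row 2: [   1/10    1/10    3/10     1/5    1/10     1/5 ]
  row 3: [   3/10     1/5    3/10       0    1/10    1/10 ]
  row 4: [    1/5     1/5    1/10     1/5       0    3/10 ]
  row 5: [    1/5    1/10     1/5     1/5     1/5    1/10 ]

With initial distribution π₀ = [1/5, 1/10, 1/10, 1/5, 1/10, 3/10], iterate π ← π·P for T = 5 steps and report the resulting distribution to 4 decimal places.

t=0: π = [0.2000, 0.1000, 0.1000, 0.2000, 0.1000, 0.3000]
t=1: π = [0.2300, 0.1400, 0.2200, 0.1500, 0.1300, 0.1300]
t=2: π = [0.2160, 0.1370, 0.2240, 0.1610, 0.1140, 0.1480]
t=3: π = [0.2153, 0.1354, 0.2271, 0.1599, 0.1171, 0.1452]
t=4: π = [0.2148, 0.1357, 0.2270, 0.1600, 0.1164, 0.1461]
t=5: π = [0.2148, 0.1356, 0.2271, 0.1601, 0.1165, 0.1460]

π = [0.2148, 0.1356, 0.2271, 0.1601, 0.1165, 0.1460]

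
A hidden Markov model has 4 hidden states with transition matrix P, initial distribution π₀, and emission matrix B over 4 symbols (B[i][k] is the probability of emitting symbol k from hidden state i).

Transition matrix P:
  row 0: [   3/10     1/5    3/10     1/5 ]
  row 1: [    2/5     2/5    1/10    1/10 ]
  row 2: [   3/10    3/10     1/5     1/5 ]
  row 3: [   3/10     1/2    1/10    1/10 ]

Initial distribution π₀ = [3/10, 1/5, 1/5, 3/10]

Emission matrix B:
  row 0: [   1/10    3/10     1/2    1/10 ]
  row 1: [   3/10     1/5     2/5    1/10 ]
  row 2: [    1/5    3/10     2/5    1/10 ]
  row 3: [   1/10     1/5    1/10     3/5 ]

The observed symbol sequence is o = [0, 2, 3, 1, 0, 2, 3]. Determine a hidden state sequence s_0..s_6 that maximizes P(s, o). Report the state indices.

path = [1, 0, 3, 1, 1, 0, 3]

t=0: δ = [3.000e-02, 6.000e-02, 4.000e-02, 3.000e-02]  (obs o_0=0)
t=1: δ = [1.200e-02, 9.600e-03, 3.600e-03, 8.000e-04]  ψ = [1, 1, 0, 2]  (obs o_1=2)
t=2: δ = [3.840e-04, 3.840e-04, 3.600e-04, 1.440e-03]  ψ = [1, 1, 0, 0]  (obs o_2=3)
t=3: δ = [1.296e-04, 1.440e-04, 4.320e-05, 2.880e-05]  ψ = [3, 3, 3, 3]  (obs o_3=1)
t=4: δ = [5.760e-06, 1.728e-05, 7.776e-06, 2.592e-06]  ψ = [1, 1, 0, 0]  (obs o_4=0)
t=5: δ = [3.456e-06, 2.765e-06, 6.912e-07, 1.728e-07]  ψ = [1, 1, 0, 1]  (obs o_5=2)
t=6: δ = [1.106e-07, 1.106e-07, 1.037e-07, 4.147e-07]  ψ = [1, 1, 0, 0]  (obs o_6=3)
backtrack: best end state = 3; path = [1, 0, 3, 1, 1, 0, 3]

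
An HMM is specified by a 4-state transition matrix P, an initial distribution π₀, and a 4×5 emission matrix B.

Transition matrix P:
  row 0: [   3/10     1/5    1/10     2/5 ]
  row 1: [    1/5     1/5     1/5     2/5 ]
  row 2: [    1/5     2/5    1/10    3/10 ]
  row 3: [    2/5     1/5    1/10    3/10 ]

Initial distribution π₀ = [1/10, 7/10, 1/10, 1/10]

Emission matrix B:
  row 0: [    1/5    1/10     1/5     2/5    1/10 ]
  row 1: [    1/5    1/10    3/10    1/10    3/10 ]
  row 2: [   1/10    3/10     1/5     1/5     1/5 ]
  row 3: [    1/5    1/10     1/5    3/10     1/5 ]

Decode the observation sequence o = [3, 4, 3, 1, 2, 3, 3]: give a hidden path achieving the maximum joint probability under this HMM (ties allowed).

path = [1, 3, 0, 2, 1, 3, 0]

t=0: δ = [4.000e-02, 7.000e-02, 2.000e-02, 3.000e-02]  (obs o_0=3)
t=1: δ = [1.400e-03, 4.200e-03, 2.800e-03, 5.600e-03]  ψ = [1, 1, 1, 1]  (obs o_1=4)
t=2: δ = [8.960e-04, 1.120e-04, 1.680e-04, 5.040e-04]  ψ = [3, 2, 1, 1]  (obs o_2=3)
t=3: δ = [2.688e-05, 1.792e-05, 2.688e-05, 3.584e-05]  ψ = [0, 0, 0, 0]  (obs o_3=1)
t=4: δ = [2.867e-06, 3.226e-06, 7.168e-07, 2.150e-06]  ψ = [3, 2, 1, 0]  (obs o_4=2)
t=5: δ = [3.441e-07, 6.451e-08, 1.290e-07, 3.871e-07]  ψ = [0, 1, 1, 1]  (obs o_5=3)
t=6: δ = [6.193e-08, 7.741e-09, 7.741e-09, 4.129e-08]  ψ = [3, 3, 3, 0]  (obs o_6=3)
backtrack: best end state = 0; path = [1, 3, 0, 2, 1, 3, 0]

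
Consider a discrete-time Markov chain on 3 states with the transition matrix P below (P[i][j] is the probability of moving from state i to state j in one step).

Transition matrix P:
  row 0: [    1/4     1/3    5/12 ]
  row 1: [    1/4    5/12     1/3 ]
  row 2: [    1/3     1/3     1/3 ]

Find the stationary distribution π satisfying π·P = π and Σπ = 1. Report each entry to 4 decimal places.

π = [0.2797, 0.3636, 0.3566]

Balance equations π_j = Σ_i π_i·P[i][j]:
  π_0 = 1/4·π_0 + 1/4·π_1 + 1/3·π_2
  π_1 = 1/3·π_0 + 5/12·π_1 + 1/3·π_2
  normalize: π_0 + π_1 + π_2 = 1
Solving the linear system gives exactly π = [40/143, 4/11, 51/143].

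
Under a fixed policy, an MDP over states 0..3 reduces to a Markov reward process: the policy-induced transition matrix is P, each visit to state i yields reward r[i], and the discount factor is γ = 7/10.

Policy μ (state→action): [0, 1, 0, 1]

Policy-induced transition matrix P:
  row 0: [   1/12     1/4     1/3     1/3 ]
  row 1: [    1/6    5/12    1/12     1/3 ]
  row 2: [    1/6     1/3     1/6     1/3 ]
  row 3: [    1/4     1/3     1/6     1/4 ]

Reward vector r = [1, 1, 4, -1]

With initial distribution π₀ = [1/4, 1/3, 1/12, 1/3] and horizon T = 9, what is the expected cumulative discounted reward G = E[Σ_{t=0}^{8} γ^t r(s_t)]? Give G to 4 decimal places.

t=0: π = [0.2500, 0.3333, 0.0833, 0.3333], E[r] = 0.5833, γ^t·E[r] = 0.583333, running G = 0.583333
t=1: π = [0.1736, 0.3403, 0.1806, 0.3056], E[r] = 0.9306, γ^t·E[r] = 0.651389, running G = 1.234722
t=2: π = [0.1777, 0.3472, 0.1672, 0.3079], E[r] = 0.8860, γ^t·E[r] = 0.434138, running G = 1.668860
t=3: π = [0.1775, 0.3475, 0.1673, 0.3077], E[r] = 0.8867, γ^t·E[r] = 0.304128, running G = 1.972988
t=4: π = [0.1775, 0.3475, 0.1673, 0.3077], E[r] = 0.8865, γ^t·E[r] = 0.212850, running G = 2.185838
t=5: π = [0.1775, 0.3475, 0.1673, 0.3077], E[r] = 0.8865, γ^t·E[r] = 0.148994, running G = 2.334832
t=6: π = [0.1775, 0.3475, 0.1673, 0.3077], E[r] = 0.8865, γ^t·E[r] = 0.104296, running G = 2.439127
t=7: π = [0.1775, 0.3475, 0.1673, 0.3077], E[r] = 0.8865, γ^t·E[r] = 0.073007, running G = 2.512134
t=8: π = [0.1775, 0.3475, 0.1673, 0.3077], E[r] = 0.8865, γ^t·E[r] = 0.051105, running G = 2.563239

G = 2.5632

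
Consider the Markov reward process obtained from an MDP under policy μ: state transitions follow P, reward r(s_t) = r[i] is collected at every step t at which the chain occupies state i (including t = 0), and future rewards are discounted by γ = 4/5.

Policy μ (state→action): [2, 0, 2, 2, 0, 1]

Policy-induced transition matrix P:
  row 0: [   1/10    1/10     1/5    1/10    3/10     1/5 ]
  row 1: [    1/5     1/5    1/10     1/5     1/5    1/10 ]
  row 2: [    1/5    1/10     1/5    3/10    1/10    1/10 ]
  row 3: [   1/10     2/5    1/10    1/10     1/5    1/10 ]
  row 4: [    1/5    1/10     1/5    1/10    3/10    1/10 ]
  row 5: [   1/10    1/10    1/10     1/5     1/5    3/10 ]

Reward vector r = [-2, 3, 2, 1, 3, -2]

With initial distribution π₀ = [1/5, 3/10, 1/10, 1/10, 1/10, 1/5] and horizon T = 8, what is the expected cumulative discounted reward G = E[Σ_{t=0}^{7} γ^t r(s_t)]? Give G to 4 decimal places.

G = 3.9141

t=0: π = [0.2000, 0.3000, 0.1000, 0.1000, 0.1000, 0.2000], E[r] = 0.7000, γ^t·E[r] = 0.700000, running G = 0.700000
t=1: π = [0.1500, 0.1600, 0.1400, 0.1700, 0.2200, 0.1600], E[r] = 0.9700, γ^t·E[r] = 0.776000, running G = 1.476000
t=2: π = [0.1520, 0.1670, 0.1510, 0.1600, 0.2230, 0.1470], E[r] = 1.0340, γ^t·E[r] = 0.661760, running G = 2.137760
t=3: π = [0.1541, 0.1647, 0.1526, 0.1616, 0.2224, 0.1446], E[r] = 1.0307, γ^t·E[r] = 0.527718, running G = 2.665478
t=4: π = [0.1540, 0.1650, 0.1529, 0.1615, 0.2224, 0.1443], E[r] = 1.0327, γ^t·E[r] = 0.422990, running G = 3.088468
t=5: π = [0.1540, 0.1649, 0.1529, 0.1615, 0.2223, 0.1443], E[r] = 1.0326, γ^t·E[r] = 0.338367, running G = 3.426835
t=6: π = [0.1540, 0.1649, 0.1529, 0.1615, 0.2223, 0.1443], E[r] = 1.0327, γ^t·E[r] = 0.270712, running G = 3.697547
t=7: π = [0.1540, 0.1649, 0.1529, 0.1615, 0.2223, 0.1443], E[r] = 1.0327, γ^t·E[r] = 0.216569, running G = 3.914116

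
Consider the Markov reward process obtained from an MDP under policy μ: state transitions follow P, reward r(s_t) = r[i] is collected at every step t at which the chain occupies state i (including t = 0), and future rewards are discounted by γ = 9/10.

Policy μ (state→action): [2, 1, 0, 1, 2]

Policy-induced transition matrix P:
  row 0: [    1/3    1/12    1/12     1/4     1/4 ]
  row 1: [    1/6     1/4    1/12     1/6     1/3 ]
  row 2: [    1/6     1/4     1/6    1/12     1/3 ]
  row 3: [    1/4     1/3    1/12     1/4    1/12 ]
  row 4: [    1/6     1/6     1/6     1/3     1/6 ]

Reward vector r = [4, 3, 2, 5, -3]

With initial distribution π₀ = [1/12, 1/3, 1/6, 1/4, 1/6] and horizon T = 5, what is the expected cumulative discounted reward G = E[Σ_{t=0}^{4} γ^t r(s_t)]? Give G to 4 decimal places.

t=0: π = [0.0833, 0.3333, 0.1667, 0.2500, 0.1667], E[r] = 2.4167, γ^t·E[r] = 2.416667, running G = 2.416667
t=1: π = [0.2014, 0.2431, 0.1111, 0.2083, 0.2361], E[r] = 2.0903, γ^t·E[r] = 1.881250, running G = 4.297917
t=2: π = [0.2176, 0.2141, 0.1123, 0.2309, 0.2251], E[r] = 2.2164, γ^t·E[r] = 1.795313, running G = 6.093229
t=3: π = [0.2222, 0.2142, 0.1114, 0.2322, 0.2200], E[r] = 2.2554, γ^t·E[r] = 1.644188, running G = 7.737417
t=4: π = [0.2230, 0.2140, 0.1110, 0.2319, 0.2201], E[r] = 2.2553, γ^t·E[r] = 1.479671, running G = 9.217088

G = 9.2171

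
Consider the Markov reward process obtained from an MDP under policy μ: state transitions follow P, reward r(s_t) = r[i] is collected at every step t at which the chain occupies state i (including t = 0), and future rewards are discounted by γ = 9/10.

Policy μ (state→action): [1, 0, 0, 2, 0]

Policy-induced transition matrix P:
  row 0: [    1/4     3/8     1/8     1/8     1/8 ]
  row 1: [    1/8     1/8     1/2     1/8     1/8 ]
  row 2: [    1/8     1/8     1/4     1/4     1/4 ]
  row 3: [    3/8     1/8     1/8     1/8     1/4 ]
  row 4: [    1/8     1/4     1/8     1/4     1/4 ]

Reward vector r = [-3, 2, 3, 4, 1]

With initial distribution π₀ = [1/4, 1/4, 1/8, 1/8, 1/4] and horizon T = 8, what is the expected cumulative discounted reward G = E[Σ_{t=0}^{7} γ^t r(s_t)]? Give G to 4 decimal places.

t=0: π = [0.2500, 0.2500, 0.1250, 0.1250, 0.2500], E[r] = 0.8750, γ^t·E[r] = 0.875000, running G = 0.875000
t=1: π = [0.1875, 0.2188, 0.2344, 0.1719, 0.1875], E[r] = 1.4531, γ^t·E[r] = 1.307813, running G = 2.182813
t=2: π = [0.1914, 0.1953, 0.2363, 0.1777, 0.1992], E[r] = 1.4355, γ^t·E[r] = 1.162793, running G = 3.345605
t=3: π = [0.1934, 0.1978, 0.2278, 0.1794, 0.2017], E[r] = 1.4182, γ^t·E[r] = 1.033877, running G = 4.379483
t=4: π = [0.1940, 0.1985, 0.2276, 0.1787, 0.2011], E[r] = 1.4137, γ^t·E[r] = 0.927546, running G = 5.307029
t=5: π = [0.1939, 0.1986, 0.2279, 0.1786, 0.2009], E[r] = 1.4145, γ^t·E[r] = 0.835276, running G = 6.142305
t=6: π = [0.1939, 0.1986, 0.2280, 0.1786, 0.2009], E[r] = 1.4148, γ^t·E[r] = 0.751892, running G = 6.894197
t=7: π = [0.1939, 0.1986, 0.2280, 0.1786, 0.2009], E[r] = 1.4148, γ^t·E[r] = 0.676706, running G = 7.570903

G = 7.5709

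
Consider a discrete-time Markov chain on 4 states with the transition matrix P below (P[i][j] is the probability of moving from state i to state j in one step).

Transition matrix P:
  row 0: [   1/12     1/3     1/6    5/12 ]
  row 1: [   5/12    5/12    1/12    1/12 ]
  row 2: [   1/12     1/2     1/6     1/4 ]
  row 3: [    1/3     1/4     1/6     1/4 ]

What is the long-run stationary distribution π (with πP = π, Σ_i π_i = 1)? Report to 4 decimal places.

Balance equations π_j = Σ_i π_i·P[i][j]:
  π_0 = 1/12·π_0 + 5/12·π_1 + 1/12·π_2 + 1/3·π_3
  π_1 = 1/3·π_0 + 5/12·π_1 + 1/2·π_2 + 1/4·π_3
  π_2 = 1/6·π_0 + 1/12·π_1 + 1/6·π_2 + 1/6·π_3
  normalize: π_0 + π_1 + π_2 + π_3 = 1
Solving the linear system gives exactly π = [161/610, 112/305, 83/610, 71/305].

π = [0.2639, 0.3672, 0.1361, 0.2328]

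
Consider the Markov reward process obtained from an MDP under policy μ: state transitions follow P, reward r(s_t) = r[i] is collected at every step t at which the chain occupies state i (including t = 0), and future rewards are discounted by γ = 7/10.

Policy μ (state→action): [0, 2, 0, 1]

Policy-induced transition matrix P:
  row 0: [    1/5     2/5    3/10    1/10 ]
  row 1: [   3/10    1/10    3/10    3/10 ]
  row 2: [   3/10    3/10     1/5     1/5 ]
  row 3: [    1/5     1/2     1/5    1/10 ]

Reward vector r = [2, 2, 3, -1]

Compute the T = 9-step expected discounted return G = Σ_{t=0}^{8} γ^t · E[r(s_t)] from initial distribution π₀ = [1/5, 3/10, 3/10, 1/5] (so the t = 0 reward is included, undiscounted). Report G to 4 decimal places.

t=0: π = [0.2000, 0.3000, 0.3000, 0.2000], E[r] = 1.7000, γ^t·E[r] = 1.700000, running G = 1.700000
t=1: π = [0.2600, 0.3000, 0.2500, 0.1900], E[r] = 1.6800, γ^t·E[r] = 1.176000, running G = 2.876000
t=2: π = [0.2550, 0.3040, 0.2560, 0.1850], E[r] = 1.7010, γ^t·E[r] = 0.833490, running G = 3.709490
t=3: π = [0.2560, 0.3017, 0.2559, 0.1864], E[r] = 1.6967, γ^t·E[r] = 0.581968, running G = 4.291458
t=4: π = [0.2558, 0.3025, 0.2558, 0.1859], E[r] = 1.6980, γ^t·E[r] = 0.407685, running G = 4.699143
t=5: π = [0.2558, 0.3023, 0.2558, 0.1861], E[r] = 1.6976, γ^t·E[r] = 0.285311, running G = 4.984455
t=6: π = [0.2558, 0.3023, 0.2558, 0.1860], E[r] = 1.6977, γ^t·E[r] = 0.199734, running G = 5.184188
t=7: π = [0.2558, 0.3023, 0.2558, 0.1861], E[r] = 1.6977, γ^t·E[r] = 0.139810, running G = 5.323998
t=8: π = [0.2558, 0.3023, 0.2558, 0.1860], E[r] = 1.6977, γ^t·E[r] = 0.097868, running G = 5.421866

G = 5.4219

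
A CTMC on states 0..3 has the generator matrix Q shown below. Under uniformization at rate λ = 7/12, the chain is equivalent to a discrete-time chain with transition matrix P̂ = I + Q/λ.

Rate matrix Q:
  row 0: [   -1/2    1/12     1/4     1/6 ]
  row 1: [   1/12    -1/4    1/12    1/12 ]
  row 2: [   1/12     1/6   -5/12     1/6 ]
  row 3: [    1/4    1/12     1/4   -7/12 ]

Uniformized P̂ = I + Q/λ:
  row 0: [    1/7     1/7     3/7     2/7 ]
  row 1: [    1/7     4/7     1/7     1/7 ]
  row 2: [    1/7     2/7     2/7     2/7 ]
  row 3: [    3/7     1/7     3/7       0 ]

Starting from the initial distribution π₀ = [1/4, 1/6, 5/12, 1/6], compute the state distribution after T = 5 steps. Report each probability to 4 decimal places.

t=0: π = [0.2500, 0.1667, 0.4167, 0.1667]
t=1: π = [0.1905, 0.2738, 0.3214, 0.2143]
t=2: π = [0.2041, 0.3061, 0.3044, 0.1854]
t=3: π = [0.1958, 0.3175, 0.2976, 0.1890]
t=4: π = [0.1969, 0.3215, 0.2953, 0.1863]
t=5: π = [0.1961, 0.3228, 0.2945, 0.1865]

π = [0.1961, 0.3228, 0.2945, 0.1865]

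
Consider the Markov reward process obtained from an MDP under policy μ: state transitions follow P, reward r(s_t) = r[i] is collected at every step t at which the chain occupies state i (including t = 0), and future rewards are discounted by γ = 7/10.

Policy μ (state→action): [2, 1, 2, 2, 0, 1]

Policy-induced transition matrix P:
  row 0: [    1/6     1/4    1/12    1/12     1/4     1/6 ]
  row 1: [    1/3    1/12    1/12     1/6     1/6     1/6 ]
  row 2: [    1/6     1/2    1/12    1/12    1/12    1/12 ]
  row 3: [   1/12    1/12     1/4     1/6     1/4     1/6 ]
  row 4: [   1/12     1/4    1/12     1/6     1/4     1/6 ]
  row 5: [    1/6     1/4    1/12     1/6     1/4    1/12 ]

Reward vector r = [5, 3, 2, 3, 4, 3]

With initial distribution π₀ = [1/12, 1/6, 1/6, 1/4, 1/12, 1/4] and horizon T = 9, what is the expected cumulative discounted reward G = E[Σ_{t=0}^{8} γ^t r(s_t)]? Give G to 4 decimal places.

t=0: π = [0.0833, 0.1667, 0.1667, 0.2500, 0.0833, 0.2500], E[r] = 3.0833, γ^t·E[r] = 3.083333, running G = 3.083333
t=1: π = [0.1667, 0.2222, 0.1250, 0.1458, 0.2083, 0.1319], E[r] = 3.4167, γ^t·E[r] = 2.391667, running G = 5.475000
t=2: π = [0.1742, 0.2199, 0.1076, 0.1424, 0.2106, 0.1453], E[r] = 3.4514, γ^t·E[r] = 1.691181, running G = 7.166181
t=3: π = [0.1739, 0.2165, 0.1071, 0.1432, 0.2137, 0.1456], E[r] = 3.4545, γ^t·E[r] = 1.184885, running G = 8.351066
t=4: π = [0.1730, 0.2168, 0.1072, 0.1433, 0.2141, 0.1456], E[r] = 3.4529, γ^t·E[r] = 0.829051, running G = 9.180117
t=5: π = [0.1730, 0.2168, 0.1072, 0.1433, 0.2141, 0.1456], E[r] = 3.4529, γ^t·E[r] = 0.580329, running G = 9.760446
t=6: π = [0.1730, 0.2168, 0.1072, 0.1433, 0.2141, 0.1456], E[r] = 3.4529, γ^t·E[r] = 0.406228, running G = 10.166673
t=7: π = [0.1730, 0.2168, 0.1072, 0.1433, 0.2141, 0.1456], E[r] = 3.4529, γ^t·E[r] = 0.284359, running G = 10.451033
t=8: π = [0.1730, 0.2168, 0.1072, 0.1433, 0.2141, 0.1456], E[r] = 3.4529, γ^t·E[r] = 0.199052, running G = 10.650084

G = 10.6501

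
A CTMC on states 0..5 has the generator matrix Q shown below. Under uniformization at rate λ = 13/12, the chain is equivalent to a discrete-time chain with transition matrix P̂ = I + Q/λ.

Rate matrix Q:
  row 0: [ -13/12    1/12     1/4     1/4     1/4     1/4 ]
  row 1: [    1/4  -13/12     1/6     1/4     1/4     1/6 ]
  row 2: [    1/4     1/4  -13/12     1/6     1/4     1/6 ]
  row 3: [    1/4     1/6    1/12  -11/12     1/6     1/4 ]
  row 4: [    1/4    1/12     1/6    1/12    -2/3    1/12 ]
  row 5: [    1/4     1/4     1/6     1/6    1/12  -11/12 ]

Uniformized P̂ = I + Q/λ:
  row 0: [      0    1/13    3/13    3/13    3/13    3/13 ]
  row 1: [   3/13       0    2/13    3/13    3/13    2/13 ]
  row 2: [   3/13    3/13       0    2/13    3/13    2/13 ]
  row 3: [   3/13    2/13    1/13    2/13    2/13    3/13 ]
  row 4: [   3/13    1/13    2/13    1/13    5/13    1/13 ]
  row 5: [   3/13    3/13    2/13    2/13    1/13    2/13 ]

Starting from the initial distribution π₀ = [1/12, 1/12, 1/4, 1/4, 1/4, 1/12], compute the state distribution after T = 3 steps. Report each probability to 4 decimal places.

π = [0.1888, 0.1275, 0.1333, 0.1591, 0.2287, 0.1626]

t=0: π = [0.0833, 0.0833, 0.2500, 0.2500, 0.2500, 0.0833]
t=1: π = [0.2115, 0.1410, 0.1026, 0.1474, 0.2372, 0.1603]
t=2: π = [0.1820, 0.1179, 0.1430, 0.1627, 0.2313, 0.1632]
t=3: π = [0.1888, 0.1275, 0.1333, 0.1591, 0.2287, 0.1626]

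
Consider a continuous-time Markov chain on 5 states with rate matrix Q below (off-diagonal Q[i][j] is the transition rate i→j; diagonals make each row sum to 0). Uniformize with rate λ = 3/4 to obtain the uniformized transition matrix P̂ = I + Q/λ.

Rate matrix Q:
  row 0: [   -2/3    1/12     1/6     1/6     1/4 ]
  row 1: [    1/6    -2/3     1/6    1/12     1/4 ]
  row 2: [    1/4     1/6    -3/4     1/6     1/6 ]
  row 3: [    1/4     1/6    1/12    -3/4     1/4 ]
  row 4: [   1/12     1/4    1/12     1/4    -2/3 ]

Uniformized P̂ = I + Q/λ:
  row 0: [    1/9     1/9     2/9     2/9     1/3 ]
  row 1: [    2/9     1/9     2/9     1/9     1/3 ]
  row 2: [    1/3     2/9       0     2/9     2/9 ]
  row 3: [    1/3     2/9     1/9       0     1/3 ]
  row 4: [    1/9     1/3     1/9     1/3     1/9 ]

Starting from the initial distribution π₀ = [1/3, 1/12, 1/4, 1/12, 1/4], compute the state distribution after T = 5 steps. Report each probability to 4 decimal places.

t=0: π = [0.3333, 0.0833, 0.2500, 0.0833, 0.2500]
t=1: π = [0.1944, 0.2037, 0.1296, 0.2222, 0.2500]
t=2: π = [0.2119, 0.2058, 0.1409, 0.1780, 0.2634]
t=3: π = [0.2048, 0.2051, 0.1419, 0.1891, 0.2591]
t=4: π = [0.2074, 0.2055, 0.1409, 0.1862, 0.2600]
t=5: π = [0.2066, 0.2052, 0.1413, 0.1869, 0.2599]

π = [0.2066, 0.2052, 0.1413, 0.1869, 0.2599]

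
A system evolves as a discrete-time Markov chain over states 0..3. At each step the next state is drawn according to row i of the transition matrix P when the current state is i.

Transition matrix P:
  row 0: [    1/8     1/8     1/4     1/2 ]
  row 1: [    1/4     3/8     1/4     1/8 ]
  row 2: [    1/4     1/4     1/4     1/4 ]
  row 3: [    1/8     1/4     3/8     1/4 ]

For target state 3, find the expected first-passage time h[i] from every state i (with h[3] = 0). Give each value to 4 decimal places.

h = [2.7826, 4.1739, 3.6522, 0.0000]

First-step conditioning: h[3] = 0; for i ≠ 3, h[i] = 1 + Σ_k P[i][k]·h[k].
  h[0] = 1 + 1/8·h[0] + 1/8·h[1] + 1/4·h[2]
  h[1] = 1 + 1/4·h[0] + 3/8·h[1] + 1/4·h[2]
  h[2] = 1 + 1/4·h[0] + 1/4·h[1] + 1/4·h[2]
Solving the 3×3 linear system over states ≠ 3 gives exactly h = [64/23, 96/23, 84/23, 0] (h[3] = 0 is the target).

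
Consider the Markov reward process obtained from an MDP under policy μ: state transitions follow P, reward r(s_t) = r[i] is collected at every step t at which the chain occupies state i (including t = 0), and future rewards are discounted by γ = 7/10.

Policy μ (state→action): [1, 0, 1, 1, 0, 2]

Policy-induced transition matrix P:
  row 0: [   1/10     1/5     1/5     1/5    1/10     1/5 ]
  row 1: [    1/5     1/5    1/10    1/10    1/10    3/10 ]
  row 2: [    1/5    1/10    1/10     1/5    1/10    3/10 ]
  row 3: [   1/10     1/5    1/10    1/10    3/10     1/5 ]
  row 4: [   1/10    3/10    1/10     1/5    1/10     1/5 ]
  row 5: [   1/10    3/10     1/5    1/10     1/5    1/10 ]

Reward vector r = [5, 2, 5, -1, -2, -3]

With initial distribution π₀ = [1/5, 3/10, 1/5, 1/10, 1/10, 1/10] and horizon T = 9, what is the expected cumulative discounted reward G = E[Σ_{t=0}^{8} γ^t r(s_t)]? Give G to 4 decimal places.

t=0: π = [0.2000, 0.3000, 0.2000, 0.1000, 0.1000, 0.1000], E[r] = 2.0000, γ^t·E[r] = 2.000000, running G = 2.000000
t=1: π = [0.1500, 0.2000, 0.1300, 0.1500, 0.1300, 0.2400], E[r] = 0.6700, γ^t·E[r] = 0.469000, running G = 2.469000
t=2: π = [0.1330, 0.2240, 0.1390, 0.1410, 0.1540, 0.2090], E[r] = 0.7320, γ^t·E[r] = 0.358680, running G = 2.827680
t=3: π = [0.1363, 0.2224, 0.1342, 0.1426, 0.1491, 0.2154], E[r] = 0.7103, γ^t·E[r] = 0.243633, running G = 3.071313
t=4: π = [0.1357, 0.2230, 0.1352, 0.1420, 0.1501, 0.2141], E[r] = 0.7158, γ^t·E[r] = 0.171856, running G = 3.243169
t=5: π = [0.1358, 0.2229, 0.1350, 0.1421, 0.1498, 0.2144], E[r] = 0.7149, γ^t·E[r] = 0.120148, running G = 3.363318
t=6: π = [0.1358, 0.2229, 0.1350, 0.1421, 0.1499, 0.2143], E[r] = 0.7151, γ^t·E[r] = 0.084129, running G = 3.447446
t=7: π = [0.1358, 0.2229, 0.1350, 0.1421, 0.1498, 0.2144], E[r] = 0.7150, γ^t·E[r] = 0.058886, running G = 3.506333
t=8: π = [0.1358, 0.2229, 0.1350, 0.1421, 0.1498, 0.2144], E[r] = 0.7150, γ^t·E[r] = 0.041221, running G = 3.547554

G = 3.5476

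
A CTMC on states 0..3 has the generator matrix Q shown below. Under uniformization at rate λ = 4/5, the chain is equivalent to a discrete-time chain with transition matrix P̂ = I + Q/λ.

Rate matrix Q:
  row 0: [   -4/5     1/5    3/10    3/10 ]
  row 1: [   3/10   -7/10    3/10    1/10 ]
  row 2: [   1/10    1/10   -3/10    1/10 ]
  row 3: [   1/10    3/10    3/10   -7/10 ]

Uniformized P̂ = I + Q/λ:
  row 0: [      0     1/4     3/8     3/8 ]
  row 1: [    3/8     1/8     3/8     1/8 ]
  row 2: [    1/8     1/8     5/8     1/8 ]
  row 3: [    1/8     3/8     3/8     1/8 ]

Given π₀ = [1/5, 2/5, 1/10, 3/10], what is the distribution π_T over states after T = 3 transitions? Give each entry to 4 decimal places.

π = [0.1539, 0.1883, 0.4938, 0.1641]

t=0: π = [0.2000, 0.4000, 0.1000, 0.3000]
t=1: π = [0.2000, 0.2250, 0.4000, 0.1750]
t=2: π = [0.1563, 0.1938, 0.4750, 0.1750]
t=3: π = [0.1539, 0.1883, 0.4938, 0.1641]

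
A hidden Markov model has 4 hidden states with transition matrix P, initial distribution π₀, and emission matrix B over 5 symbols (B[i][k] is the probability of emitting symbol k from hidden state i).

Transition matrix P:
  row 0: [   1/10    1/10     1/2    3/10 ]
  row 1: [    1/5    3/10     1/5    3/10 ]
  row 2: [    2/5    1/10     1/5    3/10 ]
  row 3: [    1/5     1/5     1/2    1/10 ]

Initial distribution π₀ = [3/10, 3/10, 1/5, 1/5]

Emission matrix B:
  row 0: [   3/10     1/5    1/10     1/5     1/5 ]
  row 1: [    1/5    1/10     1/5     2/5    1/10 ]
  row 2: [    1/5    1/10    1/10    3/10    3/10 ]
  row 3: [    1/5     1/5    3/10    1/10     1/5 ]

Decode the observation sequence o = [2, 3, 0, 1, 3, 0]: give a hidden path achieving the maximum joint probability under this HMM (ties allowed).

path = [3, 2, 0, 3, 2, 0]

t=0: δ = [3.000e-02, 6.000e-02, 2.000e-02, 6.000e-02]  (obs o_0=2)
t=1: δ = [2.400e-03, 7.200e-03, 9.000e-03, 1.800e-03]  ψ = [1, 1, 3, 1]  (obs o_1=3)
t=2: δ = [1.080e-03, 4.320e-04, 3.600e-04, 5.400e-04]  ψ = [2, 1, 2, 2]  (obs o_2=0)
t=3: δ = [2.880e-05, 1.296e-05, 5.400e-05, 6.480e-05]  ψ = [2, 1, 0, 0]  (obs o_3=1)
t=4: δ = [4.320e-06, 5.184e-06, 9.720e-06, 1.620e-06]  ψ = [2, 3, 3, 2]  (obs o_4=3)
t=5: δ = [1.166e-06, 3.110e-07, 4.320e-07, 5.832e-07]  ψ = [2, 1, 0, 2]  (obs o_5=0)
backtrack: best end state = 0; path = [3, 2, 0, 3, 2, 0]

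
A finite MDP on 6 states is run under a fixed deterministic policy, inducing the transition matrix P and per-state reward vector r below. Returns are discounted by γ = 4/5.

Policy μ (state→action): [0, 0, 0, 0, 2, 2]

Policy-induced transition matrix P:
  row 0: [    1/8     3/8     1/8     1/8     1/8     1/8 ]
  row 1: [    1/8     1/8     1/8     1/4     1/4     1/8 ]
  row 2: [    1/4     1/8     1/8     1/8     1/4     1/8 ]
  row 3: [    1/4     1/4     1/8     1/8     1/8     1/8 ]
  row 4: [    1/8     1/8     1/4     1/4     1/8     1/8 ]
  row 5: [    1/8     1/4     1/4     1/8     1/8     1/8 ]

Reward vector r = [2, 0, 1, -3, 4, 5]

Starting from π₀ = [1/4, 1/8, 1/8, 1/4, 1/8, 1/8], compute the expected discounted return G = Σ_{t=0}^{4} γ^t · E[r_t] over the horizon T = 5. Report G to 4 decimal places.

G = 4.0349

t=0: π = [0.2500, 0.1250, 0.1250, 0.2500, 0.1250, 0.1250], E[r] = 1.0000, γ^t·E[r] = 1.000000, running G = 1.000000
t=1: π = [0.1719, 0.2344, 0.1563, 0.1563, 0.1563, 0.1250], E[r] = 1.2813, γ^t·E[r] = 1.025000, running G = 2.025000
t=2: π = [0.1641, 0.2031, 0.1602, 0.1738, 0.1738, 0.1250], E[r] = 1.2871, γ^t·E[r] = 0.823750, running G = 2.848750
t=3: π = [0.1667, 0.2034, 0.1624, 0.1721, 0.1704, 0.1250], E[r] = 1.2861, γ^t·E[r] = 0.658500, running G = 3.507250
t=4: π = [0.1668, 0.2038, 0.1619, 0.1717, 0.1707, 0.1250], E[r] = 1.2882, γ^t·E[r] = 0.527663, running G = 4.034913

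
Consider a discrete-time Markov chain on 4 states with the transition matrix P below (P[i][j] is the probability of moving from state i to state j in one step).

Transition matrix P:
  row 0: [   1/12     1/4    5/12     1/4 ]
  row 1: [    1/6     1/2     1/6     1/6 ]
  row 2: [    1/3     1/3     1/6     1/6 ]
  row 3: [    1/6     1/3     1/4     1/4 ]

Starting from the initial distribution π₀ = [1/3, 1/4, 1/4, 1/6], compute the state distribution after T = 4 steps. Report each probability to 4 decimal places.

π = [0.1896, 0.3809, 0.2304, 0.1990]

t=0: π = [0.3333, 0.2500, 0.2500, 0.1667]
t=1: π = [0.1806, 0.3472, 0.2639, 0.2083]
t=2: π = [0.1956, 0.3762, 0.2292, 0.1991]
t=3: π = [0.1886, 0.3797, 0.2322, 0.1996]
t=4: π = [0.1896, 0.3809, 0.2304, 0.1990]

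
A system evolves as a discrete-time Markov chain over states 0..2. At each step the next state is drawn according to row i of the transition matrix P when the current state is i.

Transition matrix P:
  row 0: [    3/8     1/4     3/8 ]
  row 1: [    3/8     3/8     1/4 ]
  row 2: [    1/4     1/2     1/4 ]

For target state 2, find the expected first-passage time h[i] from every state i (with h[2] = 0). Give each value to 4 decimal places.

h = [2.9474, 3.3684, 0.0000]

First-step conditioning: h[2] = 0; for i ≠ 2, h[i] = 1 + Σ_k P[i][k]·h[k].
  h[0] = 1 + 3/8·h[0] + 1/4·h[1]
  h[1] = 1 + 3/8·h[0] + 3/8·h[1]
Solving the 2×2 linear system over states ≠ 2 gives exactly h = [56/19, 64/19, 0] (h[2] = 0 is the target).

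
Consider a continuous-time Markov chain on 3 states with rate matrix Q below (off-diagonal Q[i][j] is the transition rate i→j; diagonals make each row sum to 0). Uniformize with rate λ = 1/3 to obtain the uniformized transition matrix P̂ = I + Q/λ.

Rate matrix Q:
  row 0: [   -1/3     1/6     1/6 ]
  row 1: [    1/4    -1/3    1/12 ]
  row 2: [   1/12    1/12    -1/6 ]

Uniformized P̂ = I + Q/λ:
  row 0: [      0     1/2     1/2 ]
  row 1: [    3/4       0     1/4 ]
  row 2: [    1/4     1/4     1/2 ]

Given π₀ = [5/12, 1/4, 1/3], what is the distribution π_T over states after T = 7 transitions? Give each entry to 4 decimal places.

t=0: π = [0.4167, 0.2500, 0.3333]
t=1: π = [0.2708, 0.2917, 0.4375]
t=2: π = [0.3281, 0.2448, 0.4271]
t=3: π = [0.2904, 0.2708, 0.4388]
t=4: π = [0.3128, 0.2549, 0.4323]
t=5: π = [0.2992, 0.2645, 0.4363]
t=6: π = [0.3074, 0.2587, 0.4339]
t=7: π = [0.3025, 0.2622, 0.4353]

π = [0.3025, 0.2622, 0.4353]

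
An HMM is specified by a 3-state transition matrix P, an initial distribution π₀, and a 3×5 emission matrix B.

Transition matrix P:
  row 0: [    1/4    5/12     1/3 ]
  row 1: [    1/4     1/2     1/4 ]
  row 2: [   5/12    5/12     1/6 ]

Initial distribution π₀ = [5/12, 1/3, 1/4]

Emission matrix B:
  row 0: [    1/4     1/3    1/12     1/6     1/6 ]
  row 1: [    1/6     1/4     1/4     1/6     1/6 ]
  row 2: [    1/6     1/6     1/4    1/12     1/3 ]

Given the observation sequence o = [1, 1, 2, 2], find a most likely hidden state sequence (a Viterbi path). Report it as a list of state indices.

path = [0, 1, 1, 1]

t=0: δ = [1.389e-01, 8.333e-02, 4.167e-02]  (obs o_0=1)
t=1: δ = [1.157e-02, 1.447e-02, 7.716e-03]  ψ = [0, 0, 0]  (obs o_1=1)
t=2: δ = [3.014e-04, 1.808e-03, 9.645e-04]  ψ = [1, 1, 0]  (obs o_2=2)
t=3: δ = [3.768e-05, 2.261e-04, 1.130e-04]  ψ = [1, 1, 1]  (obs o_3=2)
backtrack: best end state = 1; path = [0, 1, 1, 1]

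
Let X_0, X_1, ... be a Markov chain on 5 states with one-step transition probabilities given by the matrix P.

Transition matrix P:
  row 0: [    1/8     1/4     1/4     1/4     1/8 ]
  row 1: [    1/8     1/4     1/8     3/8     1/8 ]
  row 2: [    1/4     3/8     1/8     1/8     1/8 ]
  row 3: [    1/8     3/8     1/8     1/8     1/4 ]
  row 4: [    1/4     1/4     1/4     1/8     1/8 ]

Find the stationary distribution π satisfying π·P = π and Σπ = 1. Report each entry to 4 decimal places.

Balance equations π_j = Σ_i π_i·P[i][j]:
  π_0 = 1/8·π_0 + 1/8·π_1 + 1/4·π_2 + 1/8·π_3 + 1/4·π_4
  π_1 = 1/4·π_0 + 1/4·π_1 + 3/8·π_2 + 3/8·π_3 + 1/4·π_4
  π_2 = 1/4·π_0 + 1/8·π_1 + 1/8·π_2 + 1/8·π_3 + 1/4·π_4
  π_3 = 1/4·π_0 + 3/8·π_1 + 1/8·π_2 + 1/8·π_3 + 1/8·π_4
  normalize: π_0 + π_1 + π_2 + π_3 + π_4 = 1
Solving the linear system gives exactly π = [95/577, 172/577, 95/577, 127/577, 88/577].

π = [0.1646, 0.2981, 0.1646, 0.2201, 0.1525]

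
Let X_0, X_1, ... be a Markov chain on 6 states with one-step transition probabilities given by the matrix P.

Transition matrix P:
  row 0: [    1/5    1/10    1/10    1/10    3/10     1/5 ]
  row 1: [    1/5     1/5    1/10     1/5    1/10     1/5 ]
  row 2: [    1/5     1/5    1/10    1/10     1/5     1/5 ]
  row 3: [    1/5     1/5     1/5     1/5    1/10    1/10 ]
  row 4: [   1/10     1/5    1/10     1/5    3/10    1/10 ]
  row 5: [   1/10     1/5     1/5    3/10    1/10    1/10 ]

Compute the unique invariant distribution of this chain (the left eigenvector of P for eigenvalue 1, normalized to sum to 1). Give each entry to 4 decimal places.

Balance equations π_j = Σ_i π_i·P[i][j]:
  π_0 = 1/5·π_0 + 1/5·π_1 + 1/5·π_2 + 1/5·π_3 + 1/10·π_4 + 1/10·π_5
  π_1 = 1/10·π_0 + 1/5·π_1 + 1/5·π_2 + 1/5·π_3 + 1/5·π_4 + 1/5·π_5
  π_2 = 1/10·π_0 + 1/10·π_1 + 1/10·π_2 + 1/5·π_3 + 1/10·π_4 + 1/5·π_5
  π_3 = 1/10·π_0 + 1/5·π_1 + 1/10·π_2 + 1/5·π_3 + 1/5·π_4 + 3/10·π_5
  π_4 = 3/10·π_0 + 1/10·π_1 + 1/5·π_2 + 1/10·π_3 + 3/10·π_4 + 1/10·π_5
  normalize: π_0 + π_1 + π_2 + π_3 + π_4 + π_5 = 1
Solving the linear system gives exactly π = [15318/91819, 16832/91819, 12241/91819, 16970/91819, 16837/91819, 13621/91819].

π = [0.1668, 0.1833, 0.1333, 0.1848, 0.1834, 0.1483]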